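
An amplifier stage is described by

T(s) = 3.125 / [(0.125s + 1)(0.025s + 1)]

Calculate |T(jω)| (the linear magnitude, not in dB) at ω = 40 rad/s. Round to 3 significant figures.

At ω = 40 rad/s:
pole (1 + j40·0.125) = 1 + j5 → |·| ≈ 5.099, ∠ ≈ 78.69°
pole (1 + j40·0.025) = 1 + j1 → |·| ≈ 1.4142, ∠ ≈ 45.00°
|T| = 3.125 · 1 / (5.099 · 1.4142) ≈ 0.43337

0.433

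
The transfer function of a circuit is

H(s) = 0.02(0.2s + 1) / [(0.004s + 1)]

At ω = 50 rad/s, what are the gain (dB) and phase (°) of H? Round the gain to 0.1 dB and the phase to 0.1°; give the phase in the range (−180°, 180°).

-14.1 dB, 73.0°

At ω = 50 rad/s:
zero (1 + j50·0.2) = 1 + j10 → |·| ≈ 10.05, ∠ ≈ 84.29°
pole (1 + j50·0.004) = 1 + j0.2 → |·| ≈ 1.0198, ∠ ≈ 11.31°
|H| = 0.02 · 10.05 / (1.0198) ≈ 0.1971
Gain = 20 log₁₀(0.1971) ≈ -14.11 dB
∠H = (84.29°) − (11.31°) = 72.98°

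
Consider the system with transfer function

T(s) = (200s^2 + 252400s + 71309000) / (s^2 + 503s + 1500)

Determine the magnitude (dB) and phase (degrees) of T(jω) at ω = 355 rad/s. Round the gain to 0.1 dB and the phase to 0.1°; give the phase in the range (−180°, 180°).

53.3 dB, -62.1°

Substitute s = j355:
Numerator: 200(j355)^2 + 252400(j355) + 71309000 = 46104000 + j89602000
Denominator: (j355)^2 + 503(j355) + 1500 = -124525 + j178565
|N| = √(46104000² + 89602000²) ≈ 1.0077e+08, ∠N ≈ 62.77°
|D| = √(124525² + 178565²) ≈ 2.177e+05, ∠D ≈ 124.89°
|T| = 1.0077e+08 / 2.177e+05 ≈ 462.88
Gain = 20 log₁₀(462.88) ≈ 53.31 dB
∠T = 62.77° − 124.89° = -62.12°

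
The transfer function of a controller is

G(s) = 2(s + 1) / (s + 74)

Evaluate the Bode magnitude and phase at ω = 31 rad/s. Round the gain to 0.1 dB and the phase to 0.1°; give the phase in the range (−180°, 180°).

-2.2 dB, 65.4°

At s = jω = j31:
zero (s+1): 1 + j31 → |·| = √(1²+31²) = √962 ≈ 31.016, ∠ = arctan(31/1) ≈ 88.15°
pole (s+74): 74 + j31 → |·| = √(74²+31²) = √6437 ≈ 80.231, ∠ = arctan(31/74) ≈ 22.73°
|G| = 2 · 31.016 / 80.231 ≈ 0.77317
Gain = 20 log₁₀(0.77317) ≈ -2.23 dB
∠G = 88.15° − 22.73° = 65.42°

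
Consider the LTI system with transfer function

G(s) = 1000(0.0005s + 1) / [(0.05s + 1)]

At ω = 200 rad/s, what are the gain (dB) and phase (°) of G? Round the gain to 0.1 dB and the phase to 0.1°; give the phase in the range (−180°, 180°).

40.0 dB, -78.6°

At ω = 200 rad/s:
zero (1 + j200·0.0005) = 1 + j0.1 → |·| ≈ 1.005, ∠ ≈ 5.71°
pole (1 + j200·0.05) = 1 + j10 → |·| ≈ 10.05, ∠ ≈ 84.29°
|G| = 1000 · 1.005 / (10.05) ≈ 100
Gain = 20 log₁₀(100) ≈ 40.00 dB
∠G = (5.71°) − (84.29°) = -78.58°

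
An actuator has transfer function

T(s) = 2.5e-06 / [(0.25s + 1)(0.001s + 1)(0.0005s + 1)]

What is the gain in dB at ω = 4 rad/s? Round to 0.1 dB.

At ω = 4 rad/s:
pole (1 + j4·0.25) = 1 + j1 → |·| ≈ 1.4142, ∠ ≈ 45.00°
pole (1 + j4·0.001) = 1 + j0.004 → |·| ≈ 1, ∠ ≈ 0.23°
pole (1 + j4·0.0005) = 1 + j0.002 → |·| ≈ 1, ∠ ≈ 0.11°
|T| = 2.5e-06 · 1 / (1.4142 · 1 · 1) ≈ 1.7678e-06
Gain = 20 log₁₀(1.7678e-06) ≈ -115.05 dB

-115.1 dB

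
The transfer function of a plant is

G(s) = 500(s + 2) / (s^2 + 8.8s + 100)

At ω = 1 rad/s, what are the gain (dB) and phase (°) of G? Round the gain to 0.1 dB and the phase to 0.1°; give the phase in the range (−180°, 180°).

At s = jω = j1:
zero (s+2): 2 + j1 → |·| = √(2²+1²) = √5 ≈ 2.2361, ∠ = arctan(1/2) ≈ 26.57°
quadratic: (j1)² + 8.8·j1 + 100 = 99 + j8.8 → |·| ≈ 99.39, ∠ ≈ 5.08°
|G| = 500 · 2.2361 / 99.39 ≈ 11.249
Gain = 20 log₁₀(11.249) ≈ 21.02 dB
∠G = 26.57° − 5.08° = 21.49°

21.0 dB, 21.5°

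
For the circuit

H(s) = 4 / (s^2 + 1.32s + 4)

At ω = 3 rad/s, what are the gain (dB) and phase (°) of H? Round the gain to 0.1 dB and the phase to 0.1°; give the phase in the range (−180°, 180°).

-4.1 dB, -141.6°

At s = jω = j3:
quadratic: (j3)² + 1.32·j3 + 4 = -5 + j3.96 → |·| ≈ 6.3782, ∠ ≈ 141.62°
|H| = 4 / 6.3782 ≈ 0.62714
Gain = 20 log₁₀(0.62714) ≈ -4.05 dB
∠H = 0.00° − 141.62° = -141.62°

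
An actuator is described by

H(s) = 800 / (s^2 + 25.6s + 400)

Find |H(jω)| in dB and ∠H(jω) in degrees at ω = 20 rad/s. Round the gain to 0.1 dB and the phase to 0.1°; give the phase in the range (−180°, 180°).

At s = jω = j20:
quadratic: (j20)² + 25.6·j20 + 400 = 0 + j512 → |·| ≈ 512, ∠ ≈ 90.00°
|H| = 800 / 512 ≈ 1.5625
Gain = 20 log₁₀(1.5625) ≈ 3.88 dB
∠H = 0.00° − 90.00° = -90.00°

3.9 dB, -90.0°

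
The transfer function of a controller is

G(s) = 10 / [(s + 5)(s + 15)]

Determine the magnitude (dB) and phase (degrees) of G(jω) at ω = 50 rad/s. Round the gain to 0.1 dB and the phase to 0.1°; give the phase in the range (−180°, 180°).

At s = jω = j50:
pole (s+5): 5 + j50 → |·| = √(5²+50²) = √2525 ≈ 50.249, ∠ = arctan(50/5) ≈ 84.29°
pole (s+15): 15 + j50 → |·| = √(15²+50²) = √2725 ≈ 52.202, ∠ = arctan(50/15) ≈ 73.30°
|G| = 10 / 2623.1 ≈ 0.0038123
Gain = 20 log₁₀(0.0038123) ≈ -48.38 dB
∠G = 0.00° − 157.59° = -157.59°

-48.4 dB, -157.6°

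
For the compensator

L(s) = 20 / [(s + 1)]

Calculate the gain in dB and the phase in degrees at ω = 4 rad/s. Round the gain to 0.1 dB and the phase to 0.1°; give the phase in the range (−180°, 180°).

13.7 dB, -76.0°

At ω = 4 rad/s:
pole (1 + j4·1) = 1 + j4 → |·| ≈ 4.1231, ∠ ≈ 75.96°
|L| = 20 · 1 / (4.1231) ≈ 4.8507
Gain = 20 log₁₀(4.8507) ≈ 13.72 dB
∠L = (0°) − (75.96°) = -75.96°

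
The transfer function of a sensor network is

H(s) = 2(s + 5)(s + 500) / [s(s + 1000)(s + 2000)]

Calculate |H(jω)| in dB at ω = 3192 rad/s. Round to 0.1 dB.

At s = jω = j3192:
zero (s+5): 5 + j3192 → |·| = √(5²+3192²) = √10188889 ≈ 3192, ∠ = arctan(3192/5) ≈ 89.91°
zero (s+500): 500 + j3192 → |·| = √(500²+3192²) = √10438864 ≈ 3230.9, ∠ = arctan(3192/500) ≈ 81.10°
pole (s+1000): 1000 + j3192 → |·| = √(1000²+3192²) = √11188864 ≈ 3345, ∠ = arctan(3192/1000) ≈ 72.61°
pole (s+2000): 2000 + j3192 → |·| = √(2000²+3192²) = √14188864 ≈ 3766.8, ∠ = arctan(3192/2000) ≈ 57.93°
pole at origin: |s| = 3192, ∠ = 90.00° (in denominator)
|H| = 2 · 1.0313e+07 / 4.0219e+10 ≈ 0.00051284
Gain = 20 log₁₀(0.00051284) ≈ -65.80 dB

-65.8 dB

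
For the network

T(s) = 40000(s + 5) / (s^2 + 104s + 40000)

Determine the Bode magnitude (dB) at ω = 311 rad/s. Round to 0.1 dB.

45.6 dB

At s = jω = j311:
zero (s+5): 5 + j311 → |·| = √(5²+311²) = √96746 ≈ 311.04, ∠ = arctan(311/5) ≈ 89.08°
quadratic: (j311)² + 104·j311 + 40000 = -56721 + j32344 → |·| ≈ 65295, ∠ ≈ 150.31°
|T| = 40000 · 311.04 / 65295 ≈ 190.54
Gain = 20 log₁₀(190.54) ≈ 45.60 dB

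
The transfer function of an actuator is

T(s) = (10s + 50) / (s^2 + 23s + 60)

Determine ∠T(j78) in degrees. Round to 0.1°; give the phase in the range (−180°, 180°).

-77.1°

Substitute s = j78:
Numerator: 10(j78) + 50 = 50 + j780
Denominator: (j78)^2 + 23(j78) + 60 = -6024 + j1794
|N| = √(50² + 780²) ≈ 781.6, ∠N ≈ 86.33°
|D| = √(6024² + 1794²) ≈ 6285.5, ∠D ≈ 163.42°
∠T = 86.33° − 163.42° = -77.09°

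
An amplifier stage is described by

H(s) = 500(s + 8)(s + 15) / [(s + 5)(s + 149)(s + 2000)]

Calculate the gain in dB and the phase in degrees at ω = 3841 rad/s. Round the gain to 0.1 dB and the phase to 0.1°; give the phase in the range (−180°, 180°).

-18.8 dB, -60.5°

At s = jω = j3841:
zero (s+8): 8 + j3841 → |·| = √(8²+3841²) = √14753345 ≈ 3841, ∠ = arctan(3841/8) ≈ 89.88°
zero (s+15): 15 + j3841 → |·| = √(15²+3841²) = √14753506 ≈ 3841, ∠ = arctan(3841/15) ≈ 89.78°
pole (s+5): 5 + j3841 → |·| = √(5²+3841²) = √14753306 ≈ 3841, ∠ = arctan(3841/5) ≈ 89.93°
pole (s+149): 149 + j3841 → |·| = √(149²+3841²) = √14775482 ≈ 3843.9, ∠ = arctan(3841/149) ≈ 87.78°
pole (s+2000): 2000 + j3841 → |·| = √(2000²+3841²) = √18753281 ≈ 4330.5, ∠ = arctan(3841/2000) ≈ 62.49°
|H| = 500 · 1.4753e+07 / 6.3937e+10 ≈ 0.11537
Gain = 20 log₁₀(0.11537) ≈ -18.76 dB
∠H = 179.66° − 240.20° = -60.54°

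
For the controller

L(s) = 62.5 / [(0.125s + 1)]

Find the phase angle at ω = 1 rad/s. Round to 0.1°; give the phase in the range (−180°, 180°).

-7.1°

At ω = 1 rad/s:
pole (1 + j1·0.125) = 1 + j0.125 → |·| ≈ 1.0078, ∠ ≈ 7.13°
∠L = (0°) − (7.13°) = -7.13°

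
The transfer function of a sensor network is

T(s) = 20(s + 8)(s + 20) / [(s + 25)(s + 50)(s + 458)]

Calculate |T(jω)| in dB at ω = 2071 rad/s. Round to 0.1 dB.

At s = jω = j2071:
zero (s+8): 8 + j2071 → |·| = √(8²+2071²) = √4289105 ≈ 2071, ∠ = arctan(2071/8) ≈ 89.78°
zero (s+20): 20 + j2071 → |·| = √(20²+2071²) = √4289441 ≈ 2071.1, ∠ = arctan(2071/20) ≈ 89.45°
pole (s+25): 25 + j2071 → |·| = √(25²+2071²) = √4289666 ≈ 2071.2, ∠ = arctan(2071/25) ≈ 89.31°
pole (s+50): 50 + j2071 → |·| = √(50²+2071²) = √4291541 ≈ 2071.6, ∠ = arctan(2071/50) ≈ 88.62°
pole (s+458): 458 + j2071 → |·| = √(458²+2071²) = √4498805 ≈ 2121, ∠ = arctan(2071/458) ≈ 77.53°
|T| = 20 · 4.2892e+06 / 9.1006e+09 ≈ 0.0094262
Gain = 20 log₁₀(0.0094262) ≈ -40.51 dB

-40.5 dB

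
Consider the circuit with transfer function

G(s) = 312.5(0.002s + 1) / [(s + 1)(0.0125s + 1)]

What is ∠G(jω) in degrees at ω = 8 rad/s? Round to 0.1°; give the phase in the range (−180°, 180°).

-87.7°

At ω = 8 rad/s:
zero (1 + j8·0.002) = 1 + j0.016 → |·| ≈ 1.0001, ∠ ≈ 0.92°
pole (1 + j8·1) = 1 + j8 → |·| ≈ 8.0623, ∠ ≈ 82.87°
pole (1 + j8·0.0125) = 1 + j0.1 → |·| ≈ 1.005, ∠ ≈ 5.71°
∠G = (0.92°) − (82.87° + 5.71°) = -87.66°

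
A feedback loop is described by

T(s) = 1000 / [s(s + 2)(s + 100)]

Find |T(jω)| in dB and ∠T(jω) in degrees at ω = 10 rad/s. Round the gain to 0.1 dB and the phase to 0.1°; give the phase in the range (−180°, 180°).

-20.2 dB, -174.4°

At s = jω = j10:
pole (s+2): 2 + j10 → |·| = √(2²+10²) = √104 ≈ 10.198, ∠ = arctan(10/2) ≈ 78.69°
pole (s+100): 100 + j10 → |·| = √(100²+10²) = √10100 ≈ 100.5, ∠ = arctan(10/100) ≈ 5.71°
pole at origin: |s| = 10, ∠ = 90.00° (in denominator)
|T| = 1000 / 10249 ≈ 0.09757
Gain = 20 log₁₀(0.09757) ≈ -20.21 dB
∠T = 0.00° − 174.40° = -174.40°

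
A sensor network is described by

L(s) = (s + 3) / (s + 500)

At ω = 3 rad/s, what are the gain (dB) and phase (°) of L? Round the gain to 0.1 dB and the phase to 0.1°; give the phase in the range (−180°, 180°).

At s = jω = j3:
zero (s+3): 3 + j3 → |·| = √(3²+3²) = √18 ≈ 4.2426, ∠ = arctan(3/3) ≈ 45.00°
pole (s+500): 500 + j3 → |·| = √(500²+3²) = √250009 ≈ 500.01, ∠ = arctan(3/500) ≈ 0.34°
|L| = 1 · 4.2426 / 500.01 ≈ 0.008485
Gain = 20 log₁₀(0.008485) ≈ -41.43 dB
∠L = 45.00° − 0.34° = 44.66°

-41.4 dB, 44.7°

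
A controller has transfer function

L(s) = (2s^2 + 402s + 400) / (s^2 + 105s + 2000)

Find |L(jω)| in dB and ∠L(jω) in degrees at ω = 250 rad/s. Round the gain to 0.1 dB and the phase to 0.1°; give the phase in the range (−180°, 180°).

Substitute s = j250:
Numerator: 2(j250)^2 + 402(j250) + 400 = -124600 + j100500
Denominator: (j250)^2 + 105(j250) + 2000 = -60500 + j26250
|N| = √(124600² + 100500²) ≈ 1.6008e+05, ∠N ≈ 141.11°
|D| = √(60500² + 26250²) ≈ 65949, ∠D ≈ 156.54°
|L| = 1.6008e+05 / 65949 ≈ 2.4273
Gain = 20 log₁₀(2.4273) ≈ 7.70 dB
∠L = 141.11° − 156.54° = -15.43°

7.7 dB, -15.4°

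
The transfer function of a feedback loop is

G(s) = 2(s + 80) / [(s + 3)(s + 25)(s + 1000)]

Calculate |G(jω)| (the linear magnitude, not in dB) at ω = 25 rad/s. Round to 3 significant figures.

At s = jω = j25:
zero (s+80): 80 + j25 → |·| = √(80²+25²) = √7025 ≈ 83.815, ∠ = arctan(25/80) ≈ 17.35°
pole (s+3): 3 + j25 → |·| = √(3²+25²) = √634 ≈ 25.179, ∠ = arctan(25/3) ≈ 83.16°
pole (s+25): 25 + j25 → |·| = √(25²+25²) = √1250 ≈ 35.355, ∠ = arctan(25/25) ≈ 45.00°
pole (s+1000): 1000 + j25 → |·| = √(1000²+25²) = √1000625 ≈ 1000.3, ∠ = arctan(25/1000) ≈ 1.43°
|G| = 2 · 83.815 / 8.9047e+05 ≈ 0.00018825

0.000188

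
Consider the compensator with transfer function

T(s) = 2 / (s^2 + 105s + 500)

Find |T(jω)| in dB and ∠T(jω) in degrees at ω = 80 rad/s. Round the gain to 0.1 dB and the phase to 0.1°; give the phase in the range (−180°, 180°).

Substitute s = j80:
Numerator: 2 = 2 + j0
Denominator: (j80)^2 + 105(j80) + 500 = -5900 + j8400
|N| = √(2² + 0²) ≈ 2, ∠N ≈ 0.00°
|D| = √(5900² + 8400²) ≈ 10265, ∠D ≈ 125.08°
|T| = 2 / 10265 ≈ 0.00019484
Gain = 20 log₁₀(0.00019484) ≈ -74.21 dB
∠T = 0.00° − 125.08° = -125.08°

-74.2 dB, -125.1°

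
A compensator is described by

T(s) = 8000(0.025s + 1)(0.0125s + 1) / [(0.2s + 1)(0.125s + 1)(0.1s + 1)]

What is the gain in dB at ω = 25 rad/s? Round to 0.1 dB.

At ω = 25 rad/s:
zero (1 + j25·0.025) = 1 + j0.625 → |·| ≈ 1.1792, ∠ ≈ 32.01°
zero (1 + j25·0.0125) = 1 + j0.3125 → |·| ≈ 1.0477, ∠ ≈ 17.35°
pole (1 + j25·0.2) = 1 + j5 → |·| ≈ 5.099, ∠ ≈ 78.69°
pole (1 + j25·0.125) = 1 + j3.125 → |·| ≈ 3.2811, ∠ ≈ 72.26°
pole (1 + j25·0.1) = 1 + j2.5 → |·| ≈ 2.6926, ∠ ≈ 68.20°
|T| = 8000 · 1.1792 · 1.0477 / (5.099 · 3.2811 · 2.6926) ≈ 219.4
Gain = 20 log₁₀(219.4) ≈ 46.82 dB

46.8 dB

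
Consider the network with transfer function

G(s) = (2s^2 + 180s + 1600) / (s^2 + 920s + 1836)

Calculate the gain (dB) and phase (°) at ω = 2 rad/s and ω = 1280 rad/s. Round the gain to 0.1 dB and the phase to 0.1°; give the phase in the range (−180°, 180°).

ω = 2: -4.0 dB, -32.4°; ω = 1280: 4.2 dB, 31.7°

Substitute s = j2:
Numerator: 2(j2)^2 + 180(j2) + 1600 = 1592 + j360
Denominator: (j2)^2 + 920(j2) + 1836 = 1832 + j1840
|N| = √(1592² + 360²) ≈ 1632.2, ∠N ≈ 12.74°
|D| = √(1832² + 1840²) ≈ 2596.5, ∠D ≈ 45.12°
|G| = 1632.2 / 2596.5 ≈ 0.62862
Gain = 20 log₁₀(0.62862) ≈ -4.03 dB
∠G = 12.74° − 45.12° = -32.38°

Substitute s = j1280:
Numerator: 2(j1280)^2 + 180(j1280) + 1600 = -3275200 + j230400
Denominator: (j1280)^2 + 920(j1280) + 1836 = -1636564 + j1177600
|N| = √(3275200² + 230400²) ≈ 3.2833e+06, ∠N ≈ 175.98°
|D| = √(1636564² + 1177600²) ≈ 2.0162e+06, ∠D ≈ 144.26°
|G| = 3.2833e+06 / 2.0162e+06 ≈ 1.6285
Gain = 20 log₁₀(1.6285) ≈ 4.24 dB
∠G = 175.98° − 144.26° = 31.72°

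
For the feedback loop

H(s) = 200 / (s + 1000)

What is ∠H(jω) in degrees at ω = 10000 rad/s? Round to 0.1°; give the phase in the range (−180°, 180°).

At s = jω = j10000:
pole (s+1000): 1000 + j10000 → |·| = √(1000²+10000²) = √101000000 ≈ 10050, ∠ = arctan(10000/1000) ≈ 84.29°
∠H = 0.00° − 84.29° = -84.29°

-84.3°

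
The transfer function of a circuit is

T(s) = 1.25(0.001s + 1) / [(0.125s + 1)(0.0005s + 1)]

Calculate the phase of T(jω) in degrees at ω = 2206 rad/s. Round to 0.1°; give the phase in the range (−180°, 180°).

At ω = 2206 rad/s:
zero (1 + j2206·0.001) = 1 + j2.206 → |·| ≈ 2.4221, ∠ ≈ 65.61°
pole (1 + j2206·0.125) = 1 + j275.75 → |·| ≈ 275.75, ∠ ≈ 89.79°
pole (1 + j2206·0.0005) = 1 + j1.103 → |·| ≈ 1.4888, ∠ ≈ 47.80°
∠T = (65.61°) − (89.79° + 47.80°) = -71.98°

-72.0°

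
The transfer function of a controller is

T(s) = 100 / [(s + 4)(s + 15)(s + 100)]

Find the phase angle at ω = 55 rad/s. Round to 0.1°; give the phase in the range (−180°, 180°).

170.6°

At s = jω = j55:
pole (s+4): 4 + j55 → |·| = √(4²+55²) = √3041 ≈ 55.145, ∠ = arctan(55/4) ≈ 85.84°
pole (s+15): 15 + j55 → |·| = √(15²+55²) = √3250 ≈ 57.009, ∠ = arctan(55/15) ≈ 74.74°
pole (s+100): 100 + j55 → |·| = √(100²+55²) = √13025 ≈ 114.13, ∠ = arctan(55/100) ≈ 28.81°
∠T = 0.00° − 189.39° = -189.39° ≡ 170.61° (principal value)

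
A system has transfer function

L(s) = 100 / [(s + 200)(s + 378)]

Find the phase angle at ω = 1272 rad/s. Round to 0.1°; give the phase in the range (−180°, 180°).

-154.5°

At s = jω = j1272:
pole (s+200): 200 + j1272 → |·| = √(200²+1272²) = √1657984 ≈ 1287.6, ∠ = arctan(1272/200) ≈ 81.06°
pole (s+378): 378 + j1272 → |·| = √(378²+1272²) = √1760868 ≈ 1327, ∠ = arctan(1272/378) ≈ 73.45°
∠L = 0.00° − 154.51° = -154.51°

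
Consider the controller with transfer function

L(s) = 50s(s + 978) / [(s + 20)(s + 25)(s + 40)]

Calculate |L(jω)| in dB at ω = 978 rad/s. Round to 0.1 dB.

-22.8 dB

At s = jω = j978:
zero (s+978): 978 + j978 → |·| = √(978²+978²) = √1912968 ≈ 1383.1, ∠ = arctan(978/978) ≈ 45.00°
zero at origin: s = j978 → |·| = 978, ∠ = 90.00°
pole (s+20): 20 + j978 → |·| = √(20²+978²) = √956884 ≈ 978.2, ∠ = arctan(978/20) ≈ 88.83°
pole (s+25): 25 + j978 → |·| = √(25²+978²) = √957109 ≈ 978.32, ∠ = arctan(978/25) ≈ 88.54°
pole (s+40): 40 + j978 → |·| = √(40²+978²) = √958084 ≈ 978.82, ∠ = arctan(978/40) ≈ 87.66°
|L| = 50 · 1.3527e+06 / 9.3672e+08 ≈ 0.072204
Gain = 20 log₁₀(0.072204) ≈ -22.83 dB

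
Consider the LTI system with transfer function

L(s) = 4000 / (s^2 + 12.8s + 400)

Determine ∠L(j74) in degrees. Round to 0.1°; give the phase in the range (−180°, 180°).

At s = jω = j74:
quadratic: (j74)² + 12.8·j74 + 400 = -5076 + j947.2 → |·| ≈ 5163.6, ∠ ≈ 169.43°
∠L = 0.00° − 169.43° = -169.43°

-169.4°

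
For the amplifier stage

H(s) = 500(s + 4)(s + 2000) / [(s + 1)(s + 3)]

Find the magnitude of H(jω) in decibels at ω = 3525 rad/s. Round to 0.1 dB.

At s = jω = j3525:
zero (s+4): 4 + j3525 → |·| = √(4²+3525²) = √12425641 ≈ 3525, ∠ = arctan(3525/4) ≈ 89.93°
zero (s+2000): 2000 + j3525 → |·| = √(2000²+3525²) = √16425625 ≈ 4052.9, ∠ = arctan(3525/2000) ≈ 60.43°
pole (s+1): 1 + j3525 → |·| = √(1²+3525²) = √12425626 ≈ 3525, ∠ = arctan(3525/1) ≈ 89.98°
pole (s+3): 3 + j3525 → |·| = √(3²+3525²) = √12425634 ≈ 3525, ∠ = arctan(3525/3) ≈ 89.95°
|H| = 500 · 1.4286e+07 / 1.2426e+07 ≈ 574.84
Gain = 20 log₁₀(574.84) ≈ 55.19 dB

55.2 dB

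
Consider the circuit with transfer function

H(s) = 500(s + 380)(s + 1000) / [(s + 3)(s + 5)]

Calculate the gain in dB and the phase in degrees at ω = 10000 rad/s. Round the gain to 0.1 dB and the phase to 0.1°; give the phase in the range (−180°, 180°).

54.0 dB, -7.8°

At s = jω = j10000:
zero (s+380): 380 + j10000 → |·| = √(380²+10000²) = √100144400 ≈ 10007, ∠ = arctan(10000/380) ≈ 87.82°
zero (s+1000): 1000 + j10000 → |·| = √(1000²+10000²) = √101000000 ≈ 10050, ∠ = arctan(10000/1000) ≈ 84.29°
pole (s+3): 3 + j10000 → |·| = √(3²+10000²) = √100000009 ≈ 10000, ∠ = arctan(10000/3) ≈ 89.98°
pole (s+5): 5 + j10000 → |·| = √(5²+10000²) = √100000025 ≈ 10000, ∠ = arctan(10000/5) ≈ 89.97°
|H| = 500 · 1.0057e+08 / 1e+08 ≈ 502.85
Gain = 20 log₁₀(502.85) ≈ 54.03 dB
∠H = 172.11° − 179.95° = -7.84°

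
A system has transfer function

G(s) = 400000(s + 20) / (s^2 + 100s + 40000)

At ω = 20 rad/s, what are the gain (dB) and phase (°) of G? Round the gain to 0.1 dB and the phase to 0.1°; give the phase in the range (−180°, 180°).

At s = jω = j20:
zero (s+20): 20 + j20 → |·| = √(20²+20²) = √800 ≈ 28.284, ∠ = arctan(20/20) ≈ 45.00°
quadratic: (j20)² + 100·j20 + 40000 = 39600 + j2000 → |·| ≈ 39650, ∠ ≈ 2.89°
|G| = 400000 · 28.284 / 39650 ≈ 285.34
Gain = 20 log₁₀(285.34) ≈ 49.11 dB
∠G = 45.00° − 2.89° = 42.11°

49.1 dB, 42.1°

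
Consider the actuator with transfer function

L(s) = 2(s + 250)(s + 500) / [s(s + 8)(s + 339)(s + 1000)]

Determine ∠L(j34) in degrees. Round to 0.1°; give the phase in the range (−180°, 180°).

At s = jω = j34:
zero (s+250): 250 + j34 → |·| = √(250²+34²) = √63656 ≈ 252.3, ∠ = arctan(34/250) ≈ 7.74°
zero (s+500): 500 + j34 → |·| = √(500²+34²) = √251156 ≈ 501.15, ∠ = arctan(34/500) ≈ 3.89°
pole (s+8): 8 + j34 → |·| = √(8²+34²) = √1220 ≈ 34.928, ∠ = arctan(34/8) ≈ 76.76°
pole (s+339): 339 + j34 → |·| = √(339²+34²) = √116077 ≈ 340.7, ∠ = arctan(34/339) ≈ 5.73°
pole (s+1000): 1000 + j34 → |·| = √(1000²+34²) = √1001156 ≈ 1000.6, ∠ = arctan(34/1000) ≈ 1.95°
pole at origin: |s| = 34, ∠ = 90.00° (in denominator)
∠L = 11.63° − 174.44° = -162.81°

-162.8°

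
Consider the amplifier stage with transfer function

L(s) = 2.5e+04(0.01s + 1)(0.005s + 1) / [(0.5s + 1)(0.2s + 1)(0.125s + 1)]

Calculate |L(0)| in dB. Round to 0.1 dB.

L(0) = 2.5e+04 · 1 / 1 = 25000
20 log₁₀(25000) ≈ 87.96 dB

88.0 dB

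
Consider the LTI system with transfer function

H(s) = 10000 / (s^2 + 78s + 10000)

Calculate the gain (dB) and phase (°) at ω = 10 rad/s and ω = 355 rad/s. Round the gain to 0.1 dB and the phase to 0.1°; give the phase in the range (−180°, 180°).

ω = 10: 0.1 dB, -4.5°; ω = 355: -21.5 dB, -166.6°

At s = jω = j10:
quadratic: (j10)² + 78·j10 + 10000 = 9900 + j780 → |·| ≈ 9930.7, ∠ ≈ 4.50°
|H| = 10000 / 9930.7 ≈ 1.007
Gain = 20 log₁₀(1.007) ≈ 0.06 dB
∠H = 0.00° − 4.50° = -4.50°

At s = jω = j355:
quadratic: (j355)² + 78·j355 + 10000 = -116025 + j27690 → |·| ≈ 1.1928e+05, ∠ ≈ 166.58°
|H| = 10000 / 1.1928e+05 ≈ 0.083836
Gain = 20 log₁₀(0.083836) ≈ -21.53 dB
∠H = 0.00° − 166.58° = -166.58°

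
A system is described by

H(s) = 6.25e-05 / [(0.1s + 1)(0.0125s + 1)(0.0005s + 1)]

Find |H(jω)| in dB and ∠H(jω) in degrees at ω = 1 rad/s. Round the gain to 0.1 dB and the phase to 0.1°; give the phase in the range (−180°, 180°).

-84.1 dB, -6.5°

At ω = 1 rad/s:
pole (1 + j1·0.1) = 1 + j0.1 → |·| ≈ 1.005, ∠ ≈ 5.71°
pole (1 + j1·0.0125) = 1 + j0.0125 → |·| ≈ 1.0001, ∠ ≈ 0.72°
pole (1 + j1·0.0005) = 1 + j0.0005 → |·| ≈ 1, ∠ ≈ 0.03°
|H| = 6.25e-05 · 1 / (1.005 · 1.0001 · 1) ≈ 6.2183e-05
Gain = 20 log₁₀(6.2183e-05) ≈ -84.13 dB
∠H = (0°) − (5.71° + 0.72° + 0.03°) = -6.46°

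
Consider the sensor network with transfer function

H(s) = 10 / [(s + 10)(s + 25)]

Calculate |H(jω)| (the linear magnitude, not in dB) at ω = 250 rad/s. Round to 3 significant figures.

0.000159

At s = jω = j250:
pole (s+10): 10 + j250 → |·| = √(10²+250²) = √62600 ≈ 250.2, ∠ = arctan(250/10) ≈ 87.71°
pole (s+25): 25 + j250 → |·| = √(25²+250²) = √63125 ≈ 251.25, ∠ = arctan(250/25) ≈ 84.29°
|H| = 10 / 62863 ≈ 0.00015908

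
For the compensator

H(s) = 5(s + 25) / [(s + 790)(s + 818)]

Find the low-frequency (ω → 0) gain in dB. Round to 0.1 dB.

-74.3 dB

H(0) = 5·25 / (790·818) ≈ 0.00019343
20 log₁₀(0.00019343) ≈ -74.27 dB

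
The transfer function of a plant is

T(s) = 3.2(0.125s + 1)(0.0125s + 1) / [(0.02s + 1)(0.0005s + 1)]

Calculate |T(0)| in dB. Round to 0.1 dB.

T(0) = 3.2 · 1 / 1 = 3.2
20 log₁₀(3.2) ≈ 10.10 dB

10.1 dB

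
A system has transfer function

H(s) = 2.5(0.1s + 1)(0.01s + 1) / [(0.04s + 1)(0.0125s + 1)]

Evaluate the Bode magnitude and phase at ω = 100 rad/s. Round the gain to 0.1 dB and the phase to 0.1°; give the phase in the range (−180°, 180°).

At ω = 100 rad/s:
zero (1 + j100·0.1) = 1 + j10 → |·| ≈ 10.05, ∠ ≈ 84.29°
zero (1 + j100·0.01) = 1 + j1 → |·| ≈ 1.4142, ∠ ≈ 45.00°
pole (1 + j100·0.04) = 1 + j4 → |·| ≈ 4.1231, ∠ ≈ 75.96°
pole (1 + j100·0.0125) = 1 + j1.25 → |·| ≈ 1.6008, ∠ ≈ 51.34°
|H| = 2.5 · 10.05 · 1.4142 / (4.1231 · 1.6008) ≈ 5.3834
Gain = 20 log₁₀(5.3834) ≈ 14.62 dB
∠H = (84.29° + 45.00°) − (75.96° + 51.34°) = 1.99°

14.6 dB, 2.0°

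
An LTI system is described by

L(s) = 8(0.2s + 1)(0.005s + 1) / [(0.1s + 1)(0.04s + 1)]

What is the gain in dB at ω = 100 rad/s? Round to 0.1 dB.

12.7 dB

At ω = 100 rad/s:
zero (1 + j100·0.2) = 1 + j20 → |·| ≈ 20.025, ∠ ≈ 87.14°
zero (1 + j100·0.005) = 1 + j0.5 → |·| ≈ 1.118, ∠ ≈ 26.57°
pole (1 + j100·0.1) = 1 + j10 → |·| ≈ 10.05, ∠ ≈ 84.29°
pole (1 + j100·0.04) = 1 + j4 → |·| ≈ 4.1231, ∠ ≈ 75.96°
|L| = 8 · 20.025 · 1.118 / (10.05 · 4.1231) ≈ 4.3223
Gain = 20 log₁₀(4.3223) ≈ 12.71 dB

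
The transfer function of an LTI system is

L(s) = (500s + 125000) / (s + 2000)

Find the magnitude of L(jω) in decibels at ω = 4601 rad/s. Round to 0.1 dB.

Substitute s = j4601:
Numerator: 500(j4601) + 125000 = 125000 + j2300500
Denominator: (j4601) + 2000 = 2000 + j4601
|N| = √(125000² + 2300500²) ≈ 2.3039e+06, ∠N ≈ 86.89°
|D| = √(2000² + 4601²) ≈ 5016.9, ∠D ≈ 66.51°
|L| = 2.3039e+06 / 5016.9 ≈ 459.23
Gain = 20 log₁₀(459.23) ≈ 53.24 dB

53.2 dB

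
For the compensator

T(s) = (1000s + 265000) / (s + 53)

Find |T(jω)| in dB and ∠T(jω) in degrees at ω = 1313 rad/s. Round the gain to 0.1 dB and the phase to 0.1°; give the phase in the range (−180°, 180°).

60.2 dB, -9.1°

Substitute s = j1313:
Numerator: 1000(j1313) + 265000 = 265000 + j1313000
Denominator: (j1313) + 53 = 53 + j1313
|N| = √(265000² + 1313000²) ≈ 1.3395e+06, ∠N ≈ 78.59°
|D| = √(53² + 1313²) ≈ 1314.1, ∠D ≈ 87.69°
|T| = 1.3395e+06 / 1314.1 ≈ 1019.3
Gain = 20 log₁₀(1019.3) ≈ 60.17 dB
∠T = 78.59° − 87.69° = -9.10°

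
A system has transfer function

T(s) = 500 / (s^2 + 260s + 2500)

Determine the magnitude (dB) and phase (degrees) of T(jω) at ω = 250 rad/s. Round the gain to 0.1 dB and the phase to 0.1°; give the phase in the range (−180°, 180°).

Substitute s = j250:
Numerator: 500 = 500 + j0
Denominator: (j250)^2 + 260(j250) + 2500 = -60000 + j65000
|N| = √(500² + 0²) ≈ 500, ∠N ≈ 0.00°
|D| = √(60000² + 65000²) ≈ 88459, ∠D ≈ 132.71°
|T| = 500 / 88459 ≈ 0.0056523
Gain = 20 log₁₀(0.0056523) ≈ -44.96 dB
∠T = 0.00° − 132.71° = -132.71°

-45.0 dB, -132.7°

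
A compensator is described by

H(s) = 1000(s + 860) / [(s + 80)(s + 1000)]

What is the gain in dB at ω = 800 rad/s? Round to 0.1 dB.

At s = jω = j800:
zero (s+860): 860 + j800 → |·| = √(860²+800²) = √1379600 ≈ 1174.6, ∠ = arctan(800/860) ≈ 42.93°
pole (s+80): 80 + j800 → |·| = √(80²+800²) = √646400 ≈ 803.99, ∠ = arctan(800/80) ≈ 84.29°
pole (s+1000): 1000 + j800 → |·| = √(1000²+800²) = √1640000 ≈ 1280.6, ∠ = arctan(800/1000) ≈ 38.66°
|H| = 1000 · 1174.6 / 1.0296e+06 ≈ 1.1408
Gain = 20 log₁₀(1.1408) ≈ 1.14 dB

1.1 dB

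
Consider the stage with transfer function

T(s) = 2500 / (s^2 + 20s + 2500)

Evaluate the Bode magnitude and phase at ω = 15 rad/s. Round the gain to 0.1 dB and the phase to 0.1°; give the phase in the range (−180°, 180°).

0.7 dB, -7.5°

At s = jω = j15:
quadratic: (j15)² + 20·j15 + 2500 = 2275 + j300 → |·| ≈ 2294.7, ∠ ≈ 7.51°
|T| = 2500 / 2294.7 ≈ 1.0895
Gain = 20 log₁₀(1.0895) ≈ 0.74 dB
∠T = 0.00° − 7.51° = -7.51°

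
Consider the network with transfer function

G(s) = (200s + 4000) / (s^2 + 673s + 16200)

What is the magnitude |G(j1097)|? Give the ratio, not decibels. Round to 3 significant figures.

Substitute s = j1097:
Numerator: 200(j1097) + 4000 = 4000 + j219400
Denominator: (j1097)^2 + 673(j1097) + 16200 = -1187209 + j738281
|N| = √(4000² + 219400²) ≈ 2.1944e+05, ∠N ≈ 88.96°
|D| = √(1187209² + 738281²) ≈ 1.398e+06, ∠D ≈ 148.12°
|G| = 2.1944e+05 / 1.398e+06 ≈ 0.15697

0.157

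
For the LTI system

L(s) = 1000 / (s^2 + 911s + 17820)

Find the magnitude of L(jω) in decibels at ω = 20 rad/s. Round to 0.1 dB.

Substitute s = j20:
Numerator: 1000 = 1000 + j0
Denominator: (j20)^2 + 911(j20) + 17820 = 17420 + j18220
|N| = √(1000² + 0²) ≈ 1000, ∠N ≈ 0.00°
|D| = √(17420² + 18220²) ≈ 25208, ∠D ≈ 46.29°
|L| = 1000 / 25208 ≈ 0.03967
Gain = 20 log₁₀(0.03967) ≈ -28.03 dB

-28.0 dB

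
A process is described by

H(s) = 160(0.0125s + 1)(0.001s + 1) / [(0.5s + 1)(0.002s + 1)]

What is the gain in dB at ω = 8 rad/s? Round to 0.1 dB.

31.8 dB

At ω = 8 rad/s:
zero (1 + j8·0.0125) = 1 + j0.1 → |·| ≈ 1.005, ∠ ≈ 5.71°
zero (1 + j8·0.001) = 1 + j0.008 → |·| ≈ 1, ∠ ≈ 0.46°
pole (1 + j8·0.5) = 1 + j4 → |·| ≈ 4.1231, ∠ ≈ 75.96°
pole (1 + j8·0.002) = 1 + j0.016 → |·| ≈ 1.0001, ∠ ≈ 0.92°
|H| = 160 · 1.005 · 1 / (4.1231 · 1.0001) ≈ 38.996
Gain = 20 log₁₀(38.996) ≈ 31.82 dB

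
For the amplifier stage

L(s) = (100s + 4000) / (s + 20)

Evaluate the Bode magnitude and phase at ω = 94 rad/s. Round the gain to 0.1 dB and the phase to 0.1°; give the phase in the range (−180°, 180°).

40.5 dB, -11.0°

Substitute s = j94:
Numerator: 100(j94) + 4000 = 4000 + j9400
Denominator: (j94) + 20 = 20 + j94
|N| = √(4000² + 9400²) ≈ 10216, ∠N ≈ 66.95°
|D| = √(20² + 94²) ≈ 96.104, ∠D ≈ 77.99°
|L| = 10216 / 96.104 ≈ 106.3
Gain = 20 log₁₀(106.3) ≈ 40.53 dB
∠L = 66.95° − 77.99° = -11.04°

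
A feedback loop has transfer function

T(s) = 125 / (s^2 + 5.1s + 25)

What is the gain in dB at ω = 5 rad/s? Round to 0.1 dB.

13.8 dB

At s = jω = j5:
quadratic: (j5)² + 5.1·j5 + 25 = 0 + j25.5 → |·| ≈ 25.5, ∠ ≈ 90.00°
|T| = 125 / 25.5 ≈ 4.902
Gain = 20 log₁₀(4.902) ≈ 13.81 dB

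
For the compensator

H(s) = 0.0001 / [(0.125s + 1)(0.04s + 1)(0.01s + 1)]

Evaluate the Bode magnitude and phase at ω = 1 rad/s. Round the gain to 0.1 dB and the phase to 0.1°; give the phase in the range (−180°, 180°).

At ω = 1 rad/s:
pole (1 + j1·0.125) = 1 + j0.125 → |·| ≈ 1.0078, ∠ ≈ 7.13°
pole (1 + j1·0.04) = 1 + j0.04 → |·| ≈ 1.0008, ∠ ≈ 2.29°
pole (1 + j1·0.01) = 1 + j0.01 → |·| ≈ 1, ∠ ≈ 0.57°
|H| = 0.0001 · 1 / (1.0078 · 1.0008 · 1) ≈ 9.9147e-05
Gain = 20 log₁₀(9.9147e-05) ≈ -80.07 dB
∠H = (0°) − (7.13° + 2.29° + 0.57°) = -9.99°

-80.1 dB, -10.0°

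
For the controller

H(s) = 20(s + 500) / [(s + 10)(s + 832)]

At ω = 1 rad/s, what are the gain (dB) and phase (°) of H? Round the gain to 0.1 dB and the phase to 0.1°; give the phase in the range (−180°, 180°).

At s = jω = j1:
zero (s+500): 500 + j1 → |·| = √(500²+1²) = √250001 ≈ 500, ∠ = arctan(1/500) ≈ 0.11°
pole (s+10): 10 + j1 → |·| = √(10²+1²) = √101 ≈ 10.05, ∠ = arctan(1/10) ≈ 5.71°
pole (s+832): 832 + j1 → |·| = √(832²+1²) = √692225 ≈ 832, ∠ = arctan(1/832) ≈ 0.07°
|H| = 20 · 500 / 8361.6 ≈ 1.1959
Gain = 20 log₁₀(1.1959) ≈ 1.55 dB
∠H = 0.11° − 5.78° = -5.67°

1.6 dB, -5.7°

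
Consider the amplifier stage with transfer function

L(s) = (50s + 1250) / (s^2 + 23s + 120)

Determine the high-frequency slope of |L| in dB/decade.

Each pole contributes −20 dB/decade at high frequency; each zero contributes +20 dB/decade.
Net: 1 zero(s) − 2 pole(s) → -20 dB/decade.

-20 dB/decade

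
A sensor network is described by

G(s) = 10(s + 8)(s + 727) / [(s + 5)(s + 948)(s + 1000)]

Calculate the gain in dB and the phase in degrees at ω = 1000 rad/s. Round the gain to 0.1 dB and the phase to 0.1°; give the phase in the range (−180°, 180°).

-44.0 dB, -37.7°

At s = jω = j1000:
zero (s+8): 8 + j1000 → |·| = √(8²+1000²) = √1000064 ≈ 1000, ∠ = arctan(1000/8) ≈ 89.54°
zero (s+727): 727 + j1000 → |·| = √(727²+1000²) = √1528529 ≈ 1236.3, ∠ = arctan(1000/727) ≈ 53.98°
pole (s+5): 5 + j1000 → |·| = √(5²+1000²) = √1000025 ≈ 1000, ∠ = arctan(1000/5) ≈ 89.71°
pole (s+948): 948 + j1000 → |·| = √(948²+1000²) = √1898704 ≈ 1377.9, ∠ = arctan(1000/948) ≈ 46.53°
pole (s+1000): 1000 + j1000 → |·| = √(1000²+1000²) = √2000000 ≈ 1414.2, ∠ = arctan(1000/1000) ≈ 45.00°
|G| = 10 · 1.2363e+06 / 1.9486e+09 ≈ 0.0063446
Gain = 20 log₁₀(0.0063446) ≈ -43.95 dB
∠G = 143.52° − 181.24° = -37.72°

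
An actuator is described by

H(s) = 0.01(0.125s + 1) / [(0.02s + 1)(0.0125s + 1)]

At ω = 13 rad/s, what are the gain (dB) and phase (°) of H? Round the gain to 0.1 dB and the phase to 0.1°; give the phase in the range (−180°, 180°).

-34.8 dB, 34.6°

At ω = 13 rad/s:
zero (1 + j13·0.125) = 1 + j1.625 → |·| ≈ 1.908, ∠ ≈ 58.39°
pole (1 + j13·0.02) = 1 + j0.26 → |·| ≈ 1.0332, ∠ ≈ 14.57°
pole (1 + j13·0.0125) = 1 + j0.1625 → |·| ≈ 1.0131, ∠ ≈ 9.23°
|H| = 0.01 · 1.908 / (1.0332 · 1.0131) ≈ 0.018228
Gain = 20 log₁₀(0.018228) ≈ -34.79 dB
∠H = (58.39°) − (14.57° + 9.23°) = 34.59°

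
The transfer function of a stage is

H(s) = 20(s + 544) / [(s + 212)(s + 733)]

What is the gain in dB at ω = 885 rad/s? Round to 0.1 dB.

At s = jω = j885:
zero (s+544): 544 + j885 → |·| = √(544²+885²) = √1079161 ≈ 1038.8, ∠ = arctan(885/544) ≈ 58.42°
pole (s+212): 212 + j885 → |·| = √(212²+885²) = √828169 ≈ 910.04, ∠ = arctan(885/212) ≈ 76.53°
pole (s+733): 733 + j885 → |·| = √(733²+885²) = √1320514 ≈ 1149.1, ∠ = arctan(885/733) ≈ 50.37°
|H| = 20 · 1038.8 / 1.0457e+06 ≈ 0.019868
Gain = 20 log₁₀(0.019868) ≈ -34.04 dB

-34.0 dB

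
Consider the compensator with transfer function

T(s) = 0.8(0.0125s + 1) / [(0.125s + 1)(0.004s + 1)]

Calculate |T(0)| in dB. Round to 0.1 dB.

-1.9 dB

T(0) = 0.8 · 1 / 1 = 0.8
20 log₁₀(0.8) ≈ -1.94 dB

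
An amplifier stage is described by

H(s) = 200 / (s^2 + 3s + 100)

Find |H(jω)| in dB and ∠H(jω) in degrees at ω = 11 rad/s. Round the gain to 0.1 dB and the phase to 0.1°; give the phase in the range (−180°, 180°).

At s = jω = j11:
quadratic: (j11)² + 3·j11 + 100 = -21 + j33 → |·| ≈ 39.115, ∠ ≈ 122.47°
|H| = 200 / 39.115 ≈ 5.1131
Gain = 20 log₁₀(5.1131) ≈ 14.17 dB
∠H = 0.00° − 122.47° = -122.47°

14.2 dB, -122.5°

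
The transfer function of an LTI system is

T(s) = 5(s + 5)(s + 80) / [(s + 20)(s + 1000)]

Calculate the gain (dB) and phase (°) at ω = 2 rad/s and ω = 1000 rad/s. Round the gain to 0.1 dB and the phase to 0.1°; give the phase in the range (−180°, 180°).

At s = jω = j2:
zero (s+5): 5 + j2 → |·| = √(5²+2²) = √29 ≈ 5.3852, ∠ = arctan(2/5) ≈ 21.80°
zero (s+80): 80 + j2 → |·| = √(80²+2²) = √6404 ≈ 80.025, ∠ = arctan(2/80) ≈ 1.43°
pole (s+20): 20 + j2 → |·| = √(20²+2²) = √404 ≈ 20.1, ∠ = arctan(2/20) ≈ 5.71°
pole (s+1000): 1000 + j2 → |·| = √(1000²+2²) = √1000004 ≈ 1000, ∠ = arctan(2/1000) ≈ 0.11°
|T| = 5 · 430.95 / 20100 ≈ 0.1072
Gain = 20 log₁₀(0.1072) ≈ -19.40 dB
∠T = 23.23° − 5.82° = 17.41°

At s = jω = j1000:
zero (s+5): 5 + j1000 → |·| = √(5²+1000²) = √1000025 ≈ 1000, ∠ = arctan(1000/5) ≈ 89.71°
zero (s+80): 80 + j1000 → |·| = √(80²+1000²) = √1006400 ≈ 1003.2, ∠ = arctan(1000/80) ≈ 85.43°
pole (s+20): 20 + j1000 → |·| = √(20²+1000²) = √1000400 ≈ 1000.2, ∠ = arctan(1000/20) ≈ 88.85°
pole (s+1000): 1000 + j1000 → |·| = √(1000²+1000²) = √2000000 ≈ 1414.2, ∠ = arctan(1000/1000) ≈ 45.00°
|T| = 5 · 1.0032e+06 / 1.4145e+06 ≈ 3.5461
Gain = 20 log₁₀(3.5461) ≈ 11.00 dB
∠T = 175.14° − 133.85° = 41.29°

ω = 2: -19.4 dB, 17.4°; ω = 1000: 11.0 dB, 41.3°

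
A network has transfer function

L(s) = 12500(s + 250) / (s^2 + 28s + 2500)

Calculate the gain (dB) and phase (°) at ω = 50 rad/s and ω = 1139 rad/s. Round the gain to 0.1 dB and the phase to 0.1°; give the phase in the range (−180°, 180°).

ω = 50: 67.1 dB, -78.7°; ω = 1139: 21.0 dB, -101.0°

At s = jω = j50:
zero (s+250): 250 + j50 → |·| = √(250²+50²) = √65000 ≈ 254.95, ∠ = arctan(50/250) ≈ 11.31°
quadratic: (j50)² + 28·j50 + 2500 = 0 + j1400 → |·| ≈ 1400, ∠ ≈ 90.00°
|L| = 12500 · 254.95 / 1400 ≈ 2276.3
Gain = 20 log₁₀(2276.3) ≈ 67.14 dB
∠L = 11.31° − 90.00° = -78.69°

At s = jω = j1139:
zero (s+250): 250 + j1139 → |·| = √(250²+1139²) = √1359821 ≈ 1166.1, ∠ = arctan(1139/250) ≈ 77.62°
quadratic: (j1139)² + 28·j1139 + 2500 = -1294821 + j31892 → |·| ≈ 1.2952e+06, ∠ ≈ 178.59°
|L| = 12500 · 1166.1 / 1.2952e+06 ≈ 11.254
Gain = 20 log₁₀(11.254) ≈ 21.03 dB
∠L = 77.62° − 178.59° = -100.97°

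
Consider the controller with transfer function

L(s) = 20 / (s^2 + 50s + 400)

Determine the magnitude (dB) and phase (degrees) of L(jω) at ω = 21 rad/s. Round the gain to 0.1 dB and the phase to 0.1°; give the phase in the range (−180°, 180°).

Substitute s = j21:
Numerator: 20 = 20 + j0
Denominator: (j21)^2 + 50(j21) + 400 = -41 + j1050
|N| = √(20² + 0²) ≈ 20, ∠N ≈ 0.00°
|D| = √(41² + 1050²) ≈ 1050.8, ∠D ≈ 92.24°
|L| = 20 / 1050.8 ≈ 0.019033
Gain = 20 log₁₀(0.019033) ≈ -34.41 dB
∠L = 0.00° − 92.24° = -92.24°

-34.4 dB, -92.2°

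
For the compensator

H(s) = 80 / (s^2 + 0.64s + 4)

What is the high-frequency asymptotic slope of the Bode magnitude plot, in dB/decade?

Each pole contributes −20 dB/decade at high frequency; each zero contributes +20 dB/decade.
Net: 0 zero(s) − 2 pole(s) → -40 dB/decade.

-40 dB/decade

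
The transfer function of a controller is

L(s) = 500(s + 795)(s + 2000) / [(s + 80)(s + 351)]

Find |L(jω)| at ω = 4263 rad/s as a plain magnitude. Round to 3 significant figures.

At s = jω = j4263:
zero (s+795): 795 + j4263 → |·| = √(795²+4263²) = √18805194 ≈ 4336.5, ∠ = arctan(4263/795) ≈ 79.44°
zero (s+2000): 2000 + j4263 → |·| = √(2000²+4263²) = √22173169 ≈ 4708.8, ∠ = arctan(4263/2000) ≈ 64.87°
pole (s+80): 80 + j4263 → |·| = √(80²+4263²) = √18179569 ≈ 4263.8, ∠ = arctan(4263/80) ≈ 88.92°
pole (s+351): 351 + j4263 → |·| = √(351²+4263²) = √18296370 ≈ 4277.4, ∠ = arctan(4263/351) ≈ 85.29°
|L| = 500 · 2.042e+07 / 1.8238e+07 ≈ 559.82

560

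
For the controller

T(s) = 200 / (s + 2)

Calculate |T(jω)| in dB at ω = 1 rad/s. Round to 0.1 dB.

39.0 dB

Substitute s = j1:
Numerator: 200 = 200 + j0
Denominator: (j1) + 2 = 2 + j1
|N| = √(200² + 0²) ≈ 200, ∠N ≈ 0.00°
|D| = √(2² + 1²) ≈ 2.2361, ∠D ≈ 26.57°
|T| = 200 / 2.2361 ≈ 89.441
Gain = 20 log₁₀(89.441) ≈ 39.03 dB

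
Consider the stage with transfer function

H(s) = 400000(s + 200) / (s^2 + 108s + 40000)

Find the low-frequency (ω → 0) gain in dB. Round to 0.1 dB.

H(0) = 400000·200 / 40000 = 2000
20 log₁₀(2000) ≈ 66.02 dB

66.0 dB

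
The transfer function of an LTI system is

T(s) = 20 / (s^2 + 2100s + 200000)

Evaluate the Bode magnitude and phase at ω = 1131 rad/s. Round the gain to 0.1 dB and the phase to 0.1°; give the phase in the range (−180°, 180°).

-102.3 dB, -114.4°

Substitute s = j1131:
Numerator: 20 = 20 + j0
Denominator: (j1131)^2 + 2100(j1131) + 200000 = -1079161 + j2375100
|N| = √(20² + 0²) ≈ 20, ∠N ≈ 0.00°
|D| = √(1079161² + 2375100²) ≈ 2.6088e+06, ∠D ≈ 114.44°
|T| = 20 / 2.6088e+06 ≈ 7.6664e-06
Gain = 20 log₁₀(7.6664e-06) ≈ -102.31 dB
∠T = 0.00° − 114.44° = -114.44°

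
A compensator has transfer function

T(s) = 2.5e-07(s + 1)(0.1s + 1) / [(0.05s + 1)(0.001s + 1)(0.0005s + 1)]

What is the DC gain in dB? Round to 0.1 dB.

T(0) = 2.5e-07 · 1 / 1 = 2.5e-07
20 log₁₀(2.5e-07) ≈ -132.04 dB

-132.0 dB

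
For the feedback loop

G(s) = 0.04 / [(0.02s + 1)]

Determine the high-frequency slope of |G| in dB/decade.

-20 dB/decade

Each pole contributes −20 dB/decade at high frequency; each zero contributes +20 dB/decade.
Net: 0 zero(s) − 1 pole(s) → -20 dB/decade.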